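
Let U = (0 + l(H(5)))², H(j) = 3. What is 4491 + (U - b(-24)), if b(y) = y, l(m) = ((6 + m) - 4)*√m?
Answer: 4590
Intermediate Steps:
l(m) = √m*(2 + m) (l(m) = (2 + m)*√m = √m*(2 + m))
U = 75 (U = (0 + √3*(2 + 3))² = (0 + √3*5)² = (0 + 5*√3)² = (5*√3)² = 75)
4491 + (U - b(-24)) = 4491 + (75 - 1*(-24)) = 4491 + (75 + 24) = 4491 + 99 = 4590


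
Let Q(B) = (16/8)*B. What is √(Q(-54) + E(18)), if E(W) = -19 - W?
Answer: I*√145 ≈ 12.042*I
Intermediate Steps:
Q(B) = 2*B (Q(B) = (16*(⅛))*B = 2*B)
√(Q(-54) + E(18)) = √(2*(-54) + (-19 - 1*18)) = √(-108 + (-19 - 18)) = √(-108 - 37) = √(-145) = I*√145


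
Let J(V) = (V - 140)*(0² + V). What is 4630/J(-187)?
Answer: 4630/61149 ≈ 0.075717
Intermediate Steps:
J(V) = V*(-140 + V) (J(V) = (-140 + V)*(0 + V) = (-140 + V)*V = V*(-140 + V))
4630/J(-187) = 4630/((-187*(-140 - 187))) = 4630/((-187*(-327))) = 4630/61149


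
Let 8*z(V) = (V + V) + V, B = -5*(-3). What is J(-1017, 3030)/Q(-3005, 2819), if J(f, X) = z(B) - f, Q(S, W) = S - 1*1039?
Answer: -2727/10784 ≈ -0.25287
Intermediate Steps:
B = 15
z(V) = 3*V/8 (z(V) = ((V + V) + V)/8 = (2*V + V)/8 = (3*V)/8 = 3*V/8)
Q(S, W) = -1039 + S (Q(S, W) = S - 1039 = -1039 + S)
J(f, X) = 45/8 - f (J(f, X) = (3/8)*15 - f = 45/8 - f)
J(-1017, 3030)/Q(-3005, 2819) = (45/8 - 1*(-1017))/(-1039 - 3005) = (45/8 + 1017)/(-4044) = (8181/8)*(-1/4044) = -2727/10784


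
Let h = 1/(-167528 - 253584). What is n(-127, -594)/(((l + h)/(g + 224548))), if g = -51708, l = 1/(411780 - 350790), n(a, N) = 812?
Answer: 8878314065798400/887 ≈ 1.0009e+13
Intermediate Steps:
l = 1/60990 ≈ 1.6396e-5
h = -1/421112 (h = 1/(-421112) = -1/421112 ≈ -2.3747e-6)
n(-127, -594)/(((l + h)/(g + 224548))) = 812/(((1/60990 - 1/421112)/(-51708 + 224548))) = 812/(((180061/12841810440)/172840)) = 812/(((180061/12841810440)*(1/172840))) = 812/(6209/76537190222400) = 812*(76537190222400/6209) = 8878314065798400/887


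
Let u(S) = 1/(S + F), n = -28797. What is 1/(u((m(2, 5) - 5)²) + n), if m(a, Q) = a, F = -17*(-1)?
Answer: -26/748721 ≈ -3.4726e-5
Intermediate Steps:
F = 17
u(S) = 1/(17 + S) (u(S) = 1/(S + 17) = 1/(17 + S))
1/(u((m(2, 5) - 5)²) + n) = 1/(1/(17 + (2 - 5)²) - 28797) = 1/(1/(17 + (-3)²) - 28797) = 1/(1/(17 + 9) - 28797) = 1/(1/26 - 28797) = 1/(-748721/26) = -26/748721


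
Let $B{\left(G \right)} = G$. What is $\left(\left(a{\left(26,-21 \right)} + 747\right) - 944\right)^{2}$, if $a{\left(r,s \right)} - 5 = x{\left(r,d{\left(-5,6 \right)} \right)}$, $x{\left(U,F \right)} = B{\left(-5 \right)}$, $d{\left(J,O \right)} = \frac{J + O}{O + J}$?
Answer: $38809$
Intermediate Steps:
$d{\left(J,O \right)} = 1$ ($d{\left(J,O \right)} = \frac{J + O}{J + O} = 1$)
$x{\left(U,F \right)} = -5$
$a{\left(r,s \right)} = 0$ ($a{\left(r,s \right)} = 5 - 5 = 0$)
$\left(\left(a{\left(26,-21 \right)} + 747\right) - 944\right)^{2} = \left(\left(0 + 747\right) - 944\right)^{2} = \left(747 - 944\right)^{2} = \left(-197\right)^{2} = 38809$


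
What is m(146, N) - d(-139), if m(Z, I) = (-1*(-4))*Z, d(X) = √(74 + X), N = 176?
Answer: 584 - I*√65 ≈ 584.0 - 8.0623*I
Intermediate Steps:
m(Z, I) = 4*Z
m(146, N) - d(-139) = 4*146 - √(74 - 139) = 584 - √(-65) = 584 - I*√65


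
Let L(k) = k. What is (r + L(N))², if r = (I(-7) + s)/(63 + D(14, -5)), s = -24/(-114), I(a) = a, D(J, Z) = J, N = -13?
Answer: 366645904/2140369 ≈ 171.30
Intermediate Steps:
s = 4/19 (s = -24*(-1/114) = 4/19 ≈ 0.21053)
r = -129/1463 (r = (-7 + 4/19)/(63 + 14) = -129/19/77 = -129/19*1/77 = -129/1463 ≈ -0.088175)
(r + L(N))² = (-129/1463 - 13)² = (-19148/1463)² = 366645904/2140369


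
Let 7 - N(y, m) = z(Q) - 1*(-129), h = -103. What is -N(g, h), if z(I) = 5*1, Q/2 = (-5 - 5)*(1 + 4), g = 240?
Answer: 127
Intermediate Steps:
Q = -100 (Q = 2*((-5 - 5)*(1 + 4)) = 2*(-10*5) = 2*(-50) = -100)
z(I) = 5
N(y, m) = -127 (N(y, m) = 7 - (5 - 1*(-129)) = 7 - (5 + 129) = 7 - 1*134 = 7 - 134 = -127)
-N(g, h) = -1*(-127) = 127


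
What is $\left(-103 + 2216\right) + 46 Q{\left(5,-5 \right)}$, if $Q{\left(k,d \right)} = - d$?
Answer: $2343$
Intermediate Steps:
$\left(-103 + 2216\right) + 46 Q{\left(5,-5 \right)} = \left(-103 + 2216\right) + 46 \left(\left(-1\right) \left(-5\right)\right) = 2113 + 46 \cdot 5 = 2113 + 230 = 2343$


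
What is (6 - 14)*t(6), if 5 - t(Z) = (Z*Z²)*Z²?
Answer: 62168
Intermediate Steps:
t(Z) = 5 - Z⁵ (t(Z) = 5 - Z*Z²*Z² = 5 - Z³*Z² = 5 - Z⁵)
(6 - 14)*t(6) = (6 - 14)*(5 - 1*6⁵) = -8*(5 - 1*7776) = -8*(5 - 7776) = -8*(-7771) = 62168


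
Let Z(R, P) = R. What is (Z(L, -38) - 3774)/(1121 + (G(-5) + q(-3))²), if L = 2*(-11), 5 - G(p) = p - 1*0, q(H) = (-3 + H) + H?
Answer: -1898/561 ≈ -3.3832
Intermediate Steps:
q(H) = -3 + 2*H
G(p) = 5 - p (G(p) = 5 - (p - 1*0) = 5 - (p + 0) = 5 - p)
L = -22
(Z(L, -38) - 3774)/(1121 + (G(-5) + q(-3))²) = (-22 - 3774)/(1121 + ((5 - 1*(-5)) + (-3 + 2*(-3)))²) = -3796/(1121 + ((5 + 5) + (-3 - 6))²) = -3796/(1121 + (10 - 9)²) = -3796/(1121 + 1²) = -3796/(1121 + 1) = -3796/1122 = -3796*1/1122 = -1898/561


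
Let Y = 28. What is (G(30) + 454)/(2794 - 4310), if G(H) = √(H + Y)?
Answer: -227/758 - √58/1516 ≈ -0.30450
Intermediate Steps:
G(H) = √(28 + H) (G(H) = √(H + 28) = √(28 + H))
(G(30) + 454)/(2794 - 4310) = (√(28 + 30) + 454)/(2794 - 4310) = (√58 + 454)/(-1516) = (454 + √58)*(-1/1516) = -227/758 - √58/1516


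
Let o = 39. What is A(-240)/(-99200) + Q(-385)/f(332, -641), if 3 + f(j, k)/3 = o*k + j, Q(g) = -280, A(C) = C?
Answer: 56923/9177240 ≈ 0.0062026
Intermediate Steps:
f(j, k) = -9 + 3*j + 117*k (f(j, k) = -9 + 3*(39*k + j) = -9 + 3*(j + 39*k) = -9 + (3*j + 117*k) = -9 + 3*j + 117*k)
A(-240)/(-99200) + Q(-385)/f(332, -641) = -240/(-99200) - 280/(-9 + 3*332 + 117*(-641)) = -240*(-1/99200) - 280/(-9 + 996 - 74997) = 3/1240 - 280/(-74010) = 3/1240 - 280*(-1/74010) = 3/1240 + 28/7401 = 56923/9177240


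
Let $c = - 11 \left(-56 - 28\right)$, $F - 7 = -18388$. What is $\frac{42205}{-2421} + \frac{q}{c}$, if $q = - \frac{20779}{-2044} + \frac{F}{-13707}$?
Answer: $- \frac{3676142845999}{211024857456} \approx -17.42$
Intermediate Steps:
$F = -18381$ ($F = 7 - 18388 = -18381$)
$c = 924$ ($c = \left(-11\right) \left(-84\right) = 924$)
$q = \frac{107462839}{9339036}$ ($q = - \frac{20779}{-2044} - \frac{18381}{-13707} = \left(-20779\right) \left(- \frac{1}{2044}\right) - - \frac{6127}{4569} = \frac{20779}{2044} + \frac{6127}{4569} = \frac{107462839}{9339036} \approx 11.507$)
$\frac{42205}{-2421} + \frac{q}{c} = \frac{42205}{-2421} + \frac{107462839}{9339036 \cdot 924} = 42205 \left(- \frac{1}{2421}\right) + \frac{107462839}{9339036} \cdot \frac{1}{924} = - \frac{42205}{2421} + \frac{9769349}{784479024} = - \frac{3676142845999}{211024857456}$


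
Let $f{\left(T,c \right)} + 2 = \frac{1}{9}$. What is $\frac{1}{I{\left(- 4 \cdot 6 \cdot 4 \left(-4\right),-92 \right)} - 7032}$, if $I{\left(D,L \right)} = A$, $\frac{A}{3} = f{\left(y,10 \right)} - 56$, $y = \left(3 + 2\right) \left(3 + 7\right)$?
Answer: $- \frac{3}{21617} \approx -0.00013878$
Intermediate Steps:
$y = 50$ ($y = 5 \cdot 10 = 50$)
$f{\left(T,c \right)} = - \frac{17}{9}$ ($f{\left(T,c \right)} = -2 + \frac{1}{9} = - \frac{17}{9}$)
$A = - \frac{521}{3}$ ($A = 3 \left(- \frac{17}{9} - 56\right) = 3 \left(- \frac{521}{9}\right) = - \frac{521}{3} \approx -173.67$)
$I{\left(D,L \right)} = - \frac{521}{3}$
$\frac{1}{I{\left(- 4 \cdot 6 \cdot 4 \left(-4\right),-92 \right)} - 7032} = \frac{1}{- \frac{521}{3} - 7032} = \frac{1}{- \frac{21617}{3}} = - \frac{3}{21617}$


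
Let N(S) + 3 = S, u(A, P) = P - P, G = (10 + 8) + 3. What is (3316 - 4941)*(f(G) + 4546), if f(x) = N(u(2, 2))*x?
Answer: -7284875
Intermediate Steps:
G = 21 (G = 18 + 3 = 21)
u(A, P) = 0
N(S) = -3 + S
f(x) = -3*x (f(x) = (-3 + 0)*x = -3*x)
(3316 - 4941)*(f(G) + 4546) = (3316 - 4941)*(-3*21 + 4546) = -1625*(-63 + 4546) = -1625*4483 = -7284875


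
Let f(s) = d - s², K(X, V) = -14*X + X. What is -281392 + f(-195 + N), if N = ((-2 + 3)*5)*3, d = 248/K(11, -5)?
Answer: -44872504/143 ≈ -3.1379e+5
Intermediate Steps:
K(X, V) = -13*X
d = -248/143 (d = 248/((-13*11)) = 248/(-143) = 248*(-1/143) = -248/143 ≈ -1.7343)
N = 15 (N = (1*5)*3 = 5*3 = 15)
f(s) = -248/143 - s²
-281392 + f(-195 + N) = -281392 + (-248/143 - (-195 + 15)²) = -281392 + (-248/143 - 1*(-180)²) = -281392 + (-248/143 - 1*32400) = -281392 + (-248/143 - 32400) = -281392 - 4633448/143 = -44872504/143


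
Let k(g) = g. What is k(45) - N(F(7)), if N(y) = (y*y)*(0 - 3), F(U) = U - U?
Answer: 45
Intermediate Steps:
F(U) = 0
N(y) = -3*y² (N(y) = y²*(-3) = -3*y²)
k(45) - N(F(7)) = 45 - (-3)*0² = 45 - (-3)*0 = 45 - 1*0 = 45 + 0 = 45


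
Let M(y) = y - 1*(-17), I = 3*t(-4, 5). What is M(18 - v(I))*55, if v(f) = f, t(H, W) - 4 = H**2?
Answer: -1375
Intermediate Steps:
t(H, W) = 4 + H**2
I = 60 (I = 3*(4 + (-4)**2) = 3*(4 + 16) = 3*20 = 60)
M(y) = 17 + y (M(y) = y + 17 = 17 + y)
M(18 - v(I))*55 = (17 + (18 - 1*60))*55 = (17 + (18 - 60))*55 = (17 - 42)*55 = -25*55 = -1375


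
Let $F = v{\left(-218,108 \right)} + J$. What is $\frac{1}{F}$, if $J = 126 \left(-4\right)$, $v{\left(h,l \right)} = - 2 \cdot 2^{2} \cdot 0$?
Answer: $- \frac{1}{504} \approx -0.0019841$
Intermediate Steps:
$v{\left(h,l \right)} = 0$ ($v{\left(h,l \right)} = \left(-2\right) 4 \cdot 0 = \left(-8\right) 0 = 0$)
$J = -504$
$F = -504$ ($F = 0 - 504 = -504$)
$\frac{1}{F} = \frac{1}{-504} = - \frac{1}{504}$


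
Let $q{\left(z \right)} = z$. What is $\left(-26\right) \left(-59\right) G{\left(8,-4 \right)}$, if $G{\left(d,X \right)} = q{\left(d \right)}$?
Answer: $12272$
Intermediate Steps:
$G{\left(d,X \right)} = d$
$\left(-26\right) \left(-59\right) G{\left(8,-4 \right)} = \left(-26\right) \left(-59\right) 8 = 1534 \cdot 8 = 12272$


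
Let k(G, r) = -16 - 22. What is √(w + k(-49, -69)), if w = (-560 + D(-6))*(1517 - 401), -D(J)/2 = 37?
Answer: I*√707582 ≈ 841.18*I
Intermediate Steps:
k(G, r) = -38
D(J) = -74 (D(J) = -2*37 = -74)
w = -707544 (w = (-560 - 74)*(1517 - 401) = -634*1116 = -707544)
√(w + k(-49, -69)) = √(-707544 - 38) = √(-707582) = I*√707582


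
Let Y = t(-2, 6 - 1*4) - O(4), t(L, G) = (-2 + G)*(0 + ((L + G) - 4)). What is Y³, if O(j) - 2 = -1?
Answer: -1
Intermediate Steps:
O(j) = 1 (O(j) = 2 - 1 = 1)
t(L, G) = (-2 + G)*(-4 + G + L) (t(L, G) = (-2 + G)*(0 + ((G + L) - 4)) = (-2 + G)*(0 + (-4 + G + L)) = (-2 + G)*(-4 + G + L))
Y = -1 (Y = (8 + (6 - 1*4)² - 6*(6 - 1*4) - 2*(-2) + (6 - 1*4)*(-2)) - 1*1 = (8 + (6 - 4)² - 6*(6 - 4) + 4 + (6 - 4)*(-2)) - 1 = (8 + 2² - 6*2 + 4 + 2*(-2)) - 1 = (8 + 4 - 12 + 4 - 4) - 1 = 0 - 1 = -1)
Y³ = (-1)³ = -1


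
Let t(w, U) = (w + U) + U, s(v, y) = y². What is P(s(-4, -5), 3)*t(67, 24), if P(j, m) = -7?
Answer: -805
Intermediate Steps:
t(w, U) = w + 2*U (t(w, U) = (U + w) + U = w + 2*U)
P(s(-4, -5), 3)*t(67, 24) = -7*(67 + 2*24) = -7*(67 + 48) = -7*115 = -805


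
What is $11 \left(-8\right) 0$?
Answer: $0$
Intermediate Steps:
$11 \left(-8\right) 0 = \left(-88\right) 0 = 0$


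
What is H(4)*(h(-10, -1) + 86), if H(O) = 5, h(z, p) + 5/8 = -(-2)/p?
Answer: 3335/8 ≈ 416.88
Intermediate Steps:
h(z, p) = -5/8 + 2/p (h(z, p) = -5/8 - (-2)/p = -5/8 + 2/p)
H(4)*(h(-10, -1) + 86) = 5*((-5/8 + 2/(-1)) + 86) = 5*((-5/8 + 2*(-1)) + 86) = 5*((-5/8 - 2) + 86) = 5*(-21/8 + 86) = 5*(667/8) = 3335/8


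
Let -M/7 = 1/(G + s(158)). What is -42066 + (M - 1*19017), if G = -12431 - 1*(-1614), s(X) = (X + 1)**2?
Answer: -883504519/14464 ≈ -61083.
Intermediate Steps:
s(X) = (1 + X)**2
G = -10817 (G = -12431 + 1614 = -10817)
M = -7/14464 (M = -7/(-10817 + (1 + 158)**2) = -7/(-10817 + 159**2) = -7/(-10817 + 25281) = -7/14464 ≈ -0.00048396)
-42066 + (M - 1*19017) = -42066 + (-7/14464 - 1*19017) = -42066 + (-7/14464 - 19017) = -42066 - 275061895/14464 = -883504519/14464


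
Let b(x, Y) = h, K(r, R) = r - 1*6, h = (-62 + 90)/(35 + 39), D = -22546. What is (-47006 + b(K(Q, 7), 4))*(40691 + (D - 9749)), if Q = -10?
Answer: -14602390368/37 ≈ -3.9466e+8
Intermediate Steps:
h = 14/37 (h = 28/74 = 28*(1/74) = 14/37 ≈ 0.37838)
K(r, R) = -6 + r (K(r, R) = r - 6 = -6 + r)
b(x, Y) = 14/37
(-47006 + b(K(Q, 7), 4))*(40691 + (D - 9749)) = (-47006 + 14/37)*(40691 + (-22546 - 9749)) = -1739208*(40691 - 32295)/37 = -1739208/37*8396 = -14602390368/37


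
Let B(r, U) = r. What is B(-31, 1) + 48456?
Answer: 48425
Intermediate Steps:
B(-31, 1) + 48456 = -31 + 48456 = 48425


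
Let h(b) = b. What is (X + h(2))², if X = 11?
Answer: 169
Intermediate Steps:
(X + h(2))² = (11 + 2)² = 13² = 169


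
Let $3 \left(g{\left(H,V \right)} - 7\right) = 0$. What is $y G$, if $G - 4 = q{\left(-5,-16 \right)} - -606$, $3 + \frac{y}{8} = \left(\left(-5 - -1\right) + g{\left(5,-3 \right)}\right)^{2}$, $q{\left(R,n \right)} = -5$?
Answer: $29040$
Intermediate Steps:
$g{\left(H,V \right)} = 7$ ($g{\left(H,V \right)} = 7 + \frac{1}{3} \cdot 0 = 7 + 0 = 7$)
$y = 48$ ($y = -24 + 8 \left(\left(-5 - -1\right) + 7\right)^{2} = -24 + 8 \left(\left(-5 + 1\right) + 7\right)^{2} = -24 + 8 \left(-4 + 7\right)^{2} = -24 + 8 \cdot 3^{2} = -24 + 8 \cdot 9 = -24 + 72 = 48$)
$G = 605$ ($G = 4 - -601 = 4 + \left(-5 + 606\right) = 4 + 601 = 605$)
$y G = 48 \cdot 605 = 29040$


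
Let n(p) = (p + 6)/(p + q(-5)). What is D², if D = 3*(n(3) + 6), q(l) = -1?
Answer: 3969/4 ≈ 992.25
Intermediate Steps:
n(p) = (6 + p)/(-1 + p) (n(p) = (p + 6)/(p - 1) = (6 + p)/(-1 + p))
D = 63/2 (D = 3*((6 + 3)/(-1 + 3) + 6) = 3*(9/2 + 6) = 3*(21/2) = 63/2 ≈ 31.500)
D² = (63/2)² = 3969/4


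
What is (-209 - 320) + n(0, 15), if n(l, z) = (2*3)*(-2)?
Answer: -541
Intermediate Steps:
n(l, z) = -12 (n(l, z) = 6*(-2) = -12)
(-209 - 320) + n(0, 15) = (-209 - 320) - 12 = -529 - 12 = -541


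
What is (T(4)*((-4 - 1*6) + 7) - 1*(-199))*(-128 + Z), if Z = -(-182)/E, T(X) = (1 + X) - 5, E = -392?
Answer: -715803/28 ≈ -25564.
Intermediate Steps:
T(X) = -4 + X
Z = -13/28 (Z = -(-182)/(-392) = -(-182)*(-1)/392 = -1*13/28 = -13/28 ≈ -0.46429)
(T(4)*((-4 - 1*6) + 7) - 1*(-199))*(-128 + Z) = ((-4 + 4)*((-4 - 1*6) + 7) - 1*(-199))*(-128 - 13/28) = (0*((-4 - 6) + 7) + 199)*(-3597/28) = (0*(-10 + 7) + 199)*(-3597/28) = (0*(-3) + 199)*(-3597/28) = (0 + 199)*(-3597/28) = 199*(-3597/28) = -715803/28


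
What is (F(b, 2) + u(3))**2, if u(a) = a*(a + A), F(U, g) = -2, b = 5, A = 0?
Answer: 49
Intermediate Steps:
u(a) = a**2 (u(a) = a*(a + 0) = a*a = a**2)
(F(b, 2) + u(3))**2 = (-2 + 3**2)**2 = (-2 + 9)**2 = 7**2 = 49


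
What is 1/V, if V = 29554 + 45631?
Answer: 1/75185 ≈ 1.3301e-5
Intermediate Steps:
V = 75185
1/V = 1/75185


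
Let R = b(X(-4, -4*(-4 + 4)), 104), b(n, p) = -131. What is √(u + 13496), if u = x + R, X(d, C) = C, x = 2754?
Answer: 9*√199 ≈ 126.96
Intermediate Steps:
R = -131
u = 2623 (u = 2754 - 131 = 2623)
√(u + 13496) = √(2623 + 13496) = √16119 = 9*√199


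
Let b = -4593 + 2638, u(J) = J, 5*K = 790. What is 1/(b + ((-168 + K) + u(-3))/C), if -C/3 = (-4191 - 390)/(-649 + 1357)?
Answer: -4581/8958923 ≈ -0.00051133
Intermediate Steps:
K = 158 (K = (⅕)*790 = 158)
b = -1955
C = 4581/236 (C = -3*(-4191 - 390)/(-649 + 1357) = -(-13743)/708 = -3*(-1527/236) = 4581/236 ≈ 19.411)
1/(b + ((-168 + K) + u(-3))/C) = 1/(-1955 + ((-168 + 158) - 3)/(4581/236)) = 1/(-1955 + (-10 - 3)*(236/4581)) = 1/(-1955 - 13*236/4581) = 1/(-1955 - 3068/4581) = 1/(-8958923/4581) = -4581/8958923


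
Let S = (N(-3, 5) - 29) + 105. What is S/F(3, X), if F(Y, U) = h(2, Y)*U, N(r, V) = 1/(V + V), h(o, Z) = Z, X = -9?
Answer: -761/270 ≈ -2.8185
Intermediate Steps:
N(r, V) = 1/(2*V)
F(Y, U) = U*Y (F(Y, U) = Y*U = U*Y)
S = 761/10 (S = ((½)/5 - 29) + 105 = ((½)*(⅕) - 29) + 105 = (⅒ - 29) + 105 = -289/10 + 105 = 761/10 ≈ 76.100)
S/F(3, X) = (761/10)/(-9*3) = (761/10)/(-27) = -1/27*761/10 = -761/270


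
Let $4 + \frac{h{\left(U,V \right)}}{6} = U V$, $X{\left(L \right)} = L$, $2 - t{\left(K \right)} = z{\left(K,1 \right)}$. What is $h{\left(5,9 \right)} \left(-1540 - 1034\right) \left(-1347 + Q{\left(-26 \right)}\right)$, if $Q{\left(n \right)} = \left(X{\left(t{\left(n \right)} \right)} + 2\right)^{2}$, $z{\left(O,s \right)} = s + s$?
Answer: $850392972$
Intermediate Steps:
$z{\left(O,s \right)} = 2 s$
$t{\left(K \right)} = 0$ ($t{\left(K \right)} = 2 - 2 \cdot 1 = 2 - 2 = 0$)
$h{\left(U,V \right)} = -24 + 6 U V$
$Q{\left(n \right)} = 4$ ($Q{\left(n \right)} = \left(0 + 2\right)^{2} = 2^{2} = 4$)
$h{\left(5,9 \right)} \left(-1540 - 1034\right) \left(-1347 + Q{\left(-26 \right)}\right) = \left(-24 + 6 \cdot 5 \cdot 9\right) \left(-1540 - 1034\right) \left(-1347 + 4\right) = \left(-24 + 270\right) \left(\left(-2574\right) \left(-1343\right)\right) = 246 \cdot 3456882 = 850392972$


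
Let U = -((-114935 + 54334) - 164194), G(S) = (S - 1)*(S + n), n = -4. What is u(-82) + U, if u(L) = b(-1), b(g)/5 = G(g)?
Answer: 224845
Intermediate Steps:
G(S) = (-1 + S)*(-4 + S) (G(S) = (S - 1)*(S - 4) = (-1 + S)*(-4 + S))
b(g) = 20 - 25*g + 5*g² (b(g) = 5*(4 + g² - 5*g) = 20 - 25*g + 5*g²)
U = 224795 (U = -(-60601 - 164194) = -1*(-224795) = 224795)
u(L) = 50 (u(L) = 20 - 25*(-1) + 5*(-1)² = 20 + 25 + 5*1 = 20 + 25 + 5 = 50)
u(-82) + U = 50 + 224795 = 224845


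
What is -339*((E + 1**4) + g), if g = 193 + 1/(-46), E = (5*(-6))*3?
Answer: -1621437/46 ≈ -35249.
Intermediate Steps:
E = -90 (E = -30*3 = -90)
g = 8877/46 (g = 193 - 1/46 = 8877/46 ≈ 192.98)
-339*((E + 1**4) + g) = -339*((-90 + 1**4) + 8877/46) = -339*((-90 + 1) + 8877/46) = -339*(-89 + 8877/46) = -339*4783/46 = -1621437/46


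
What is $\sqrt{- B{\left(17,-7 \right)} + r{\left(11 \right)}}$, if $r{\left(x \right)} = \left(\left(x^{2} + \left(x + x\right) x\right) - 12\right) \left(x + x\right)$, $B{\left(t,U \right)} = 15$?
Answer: $\sqrt{7707} \approx 87.79$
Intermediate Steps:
$r{\left(x \right)} = 2 x \left(-12 + 3 x^{2}\right)$ ($r{\left(x \right)} = \left(\left(x^{2} + 2 x x\right) - 12\right) 2 x = \left(\left(x^{2} + 2 x^{2}\right) - 12\right) 2 x = \left(3 x^{2} - 12\right) 2 x = \left(-12 + 3 x^{2}\right) 2 x = 2 x \left(-12 + 3 x^{2}\right)$)
$\sqrt{- B{\left(17,-7 \right)} + r{\left(11 \right)}} = \sqrt{\left(-1\right) 15 + 6 \cdot 11 \left(-4 + 11^{2}\right)} = \sqrt{-15 + 6 \cdot 11 \left(-4 + 121\right)} = \sqrt{-15 + 6 \cdot 11 \cdot 117} = \sqrt{-15 + 7722} = \sqrt{7707}$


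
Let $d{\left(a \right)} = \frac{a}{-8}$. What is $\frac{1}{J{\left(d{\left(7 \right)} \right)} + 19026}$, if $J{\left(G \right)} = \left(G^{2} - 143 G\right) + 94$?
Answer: $\frac{64}{1231737} \approx 5.1959 \cdot 10^{-5}$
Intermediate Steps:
$d{\left(a \right)} = - \frac{a}{8}$ ($d{\left(a \right)} = a \left(- \frac{1}{8}\right) = - \frac{a}{8}$)
$J{\left(G \right)} = 94 + G^{2} - 143 G$
$\frac{1}{J{\left(d{\left(7 \right)} \right)} + 19026} = \frac{1}{\left(94 + \left(\left(- \frac{1}{8}\right) 7\right)^{2} - 143 \left(\left(- \frac{1}{8}\right) 7\right)\right) + 19026} = \frac{1}{\left(94 + \left(- \frac{7}{8}\right)^{2} - - \frac{1001}{8}\right) + 19026} = \frac{1}{\left(94 + \frac{49}{64} + \frac{1001}{8}\right) + 19026} = \frac{1}{\frac{14073}{64} + 19026} = \frac{1}{\frac{1231737}{64}} = \frac{64}{1231737}$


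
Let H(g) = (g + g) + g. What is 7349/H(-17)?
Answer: -7349/51 ≈ -144.10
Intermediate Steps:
H(g) = 3*g (H(g) = 2*g + g = 3*g)
7349/H(-17) = 7349/((3*(-17))) = 7349/(-51) = 7349*(-1/51) = -7349/51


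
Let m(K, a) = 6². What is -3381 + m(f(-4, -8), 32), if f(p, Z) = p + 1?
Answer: -3345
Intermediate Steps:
f(p, Z) = 1 + p
m(K, a) = 36
-3381 + m(f(-4, -8), 32) = -3381 + 36 = -3345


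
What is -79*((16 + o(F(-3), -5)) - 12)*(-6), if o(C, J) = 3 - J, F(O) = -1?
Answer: 5688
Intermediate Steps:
-79*((16 + o(F(-3), -5)) - 12)*(-6) = -79*((16 + (3 - 1*(-5))) - 12)*(-6) = -79*((16 + (3 + 5)) - 12)*(-6) = -79*((16 + 8) - 12)*(-6) = -79*(24 - 12)*(-6) = -79*12*(-6) = -948*(-6) = 5688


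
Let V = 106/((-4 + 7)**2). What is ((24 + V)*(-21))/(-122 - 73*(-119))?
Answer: -2254/25695 ≈ -0.087721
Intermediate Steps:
V = 106/9 (V = 106/(3**2) = 106/9 ≈ 11.778)
((24 + V)*(-21))/(-122 - 73*(-119)) = ((24 + 106/9)*(-21))/(-122 - 73*(-119)) = ((322/9)*(-21))/(-122 + 8687) = -2254/3/8565 = -2254/3*1/8565 = -2254/25695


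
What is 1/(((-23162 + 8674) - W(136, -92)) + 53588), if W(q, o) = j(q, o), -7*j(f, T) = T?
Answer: 7/273608 ≈ 2.5584e-5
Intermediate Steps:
j(f, T) = -T/7
W(q, o) = -o/7
1/(((-23162 + 8674) - W(136, -92)) + 53588) = 1/(((-23162 + 8674) - (-1)*(-92)/7) + 53588) = 1/((-14488 - 1*92/7) + 53588) = 1/((-14488 - 92/7) + 53588) = 1/(-101508/7 + 53588) = 1/(273608/7) = 7/273608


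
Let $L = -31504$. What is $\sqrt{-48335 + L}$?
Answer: $3 i \sqrt{8871} \approx 282.56 i$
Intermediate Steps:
$\sqrt{-48335 + L} = \sqrt{-48335 - 31504} = \sqrt{-79839} = 3 i \sqrt{8871}$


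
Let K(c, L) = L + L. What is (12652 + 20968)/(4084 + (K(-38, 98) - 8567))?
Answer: -33620/4287 ≈ -7.8423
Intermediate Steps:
K(c, L) = 2*L
(12652 + 20968)/(4084 + (K(-38, 98) - 8567)) = (12652 + 20968)/(4084 + (2*98 - 8567)) = 33620/(4084 + (196 - 8567)) = 33620/(4084 - 8371) = 33620/(-4287) = 33620*(-1/4287) = -33620/4287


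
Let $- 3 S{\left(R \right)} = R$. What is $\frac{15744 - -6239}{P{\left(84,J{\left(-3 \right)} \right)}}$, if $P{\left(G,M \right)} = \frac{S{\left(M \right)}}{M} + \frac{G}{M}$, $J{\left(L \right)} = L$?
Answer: $- \frac{65949}{85} \approx -775.87$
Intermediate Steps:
$S{\left(R \right)} = - \frac{R}{3}$
$P{\left(G,M \right)} = - \frac{1}{3} + \frac{G}{M}$ ($P{\left(G,M \right)} = \frac{\left(- \frac{1}{3}\right) M}{M} + \frac{G}{M} = - \frac{1}{3} + \frac{G}{M}$)
$\frac{15744 - -6239}{P{\left(84,J{\left(-3 \right)} \right)}} = \frac{15744 - -6239}{\frac{1}{-3} \left(84 - -1\right)} = \frac{15744 + 6239}{\left(- \frac{1}{3}\right) \left(84 + 1\right)} = \frac{21983}{\left(- \frac{1}{3}\right) 85} = \frac{21983}{- \frac{85}{3}} = 21983 \left(- \frac{3}{85}\right) = - \frac{65949}{85}$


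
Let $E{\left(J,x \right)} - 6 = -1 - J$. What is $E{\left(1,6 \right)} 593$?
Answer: $2372$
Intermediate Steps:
$E{\left(J,x \right)} = 5 - J$ ($E{\left(J,x \right)} = 6 - \left(1 + J\right) = 5 - J$)
$E{\left(1,6 \right)} 593 = \left(5 - 1\right) 593 = 4 \cdot 593 = 2372$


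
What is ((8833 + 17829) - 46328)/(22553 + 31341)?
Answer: -9833/26947 ≈ -0.36490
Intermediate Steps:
((8833 + 17829) - 46328)/(22553 + 31341) = (26662 - 46328)/53894 = -19666*1/53894 = -9833/26947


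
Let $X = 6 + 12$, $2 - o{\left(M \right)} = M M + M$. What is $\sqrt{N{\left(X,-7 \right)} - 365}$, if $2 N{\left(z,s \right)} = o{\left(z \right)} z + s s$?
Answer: $\frac{i \sqrt{13602}}{2} \approx 58.314 i$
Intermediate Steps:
$o{\left(M \right)} = 2 - M - M^{2}$ ($o{\left(M \right)} = 2 - \left(M M + M\right) = 2 - \left(M^{2} + M\right) = 2 - \left(M + M^{2}\right) = 2 - M - M^{2}$)
$X = 18$
$N{\left(z,s \right)} = \frac{s^{2}}{2} + \frac{z \left(2 - z - z^{2}\right)}{2}$ ($N{\left(z,s \right)} = \frac{\left(2 - z - z^{2}\right) z + s s}{2} = \frac{z \left(2 - z - z^{2}\right) + s^{2}}{2} = \frac{s^{2} + z \left(2 - z - z^{2}\right)}{2} = \frac{s^{2}}{2} + \frac{z \left(2 - z - z^{2}\right)}{2}$)
$\sqrt{N{\left(X,-7 \right)} - 365} = \sqrt{\left(\frac{\left(-7\right)^{2}}{2} - 9 \left(-2 + 18 + 18^{2}\right)\right) - 365} = \sqrt{\left(\frac{1}{2} \cdot 49 - 9 \left(-2 + 18 + 324\right)\right) - 365} = \sqrt{\left(\frac{49}{2} - 9 \cdot 340\right) - 365} = \sqrt{\left(\frac{49}{2} - 3060\right) - 365} = \sqrt{- \frac{6071}{2} - 365} = \sqrt{- \frac{6801}{2}} = \frac{i \sqrt{13602}}{2}$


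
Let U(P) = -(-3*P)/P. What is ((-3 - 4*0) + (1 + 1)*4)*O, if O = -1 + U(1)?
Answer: 10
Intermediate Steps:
U(P) = 3 (U(P) = -1*(-3) = 3)
O = 2 (O = -1 + 3 = 2)
((-3 - 4*0) + (1 + 1)*4)*O = ((-3 - 4*0) + (1 + 1)*4)*2 = ((-3 + 0) + 2*4)*2 = (-3 + 8)*2 = 5*2 = 10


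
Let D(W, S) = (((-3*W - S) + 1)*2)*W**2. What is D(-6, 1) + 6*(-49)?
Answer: 1002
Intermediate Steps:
D(W, S) = W**2*(2 - 6*W - 2*S) (D(W, S) = (((-S - 3*W) + 1)*2)*W**2 = ((1 - S - 3*W)*2)*W**2 = (2 - 6*W - 2*S)*W**2 = W**2*(2 - 6*W - 2*S))
D(-6, 1) + 6*(-49) = 2*(-6)**2*(1 - 1*1 - 3*(-6)) + 6*(-49) = 2*36*(1 - 1 + 18) - 294 = 2*36*18 - 294 = 1296 - 294 = 1002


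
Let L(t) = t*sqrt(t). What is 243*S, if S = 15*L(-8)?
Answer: -58320*I*sqrt(2) ≈ -82477.0*I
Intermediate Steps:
L(t) = t**(3/2)
S = -240*I*sqrt(2) (S = 15*(-8)**(3/2) = 15*(-16*I*sqrt(2)) = -240*I*sqrt(2) ≈ -339.41*I)
243*S = 243*(-240*I*sqrt(2)) = -58320*I*sqrt(2)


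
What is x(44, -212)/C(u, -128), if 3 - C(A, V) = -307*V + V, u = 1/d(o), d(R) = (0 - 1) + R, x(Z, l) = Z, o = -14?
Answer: -44/39165 ≈ -0.0011235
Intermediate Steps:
d(R) = -1 + R
u = -1/15 (u = 1/(-1 - 14) = 1/(-15) = -1/15 ≈ -0.066667)
C(A, V) = 3 + 306*V (C(A, V) = 3 - (-307*V + V) = 3 - (-306)*V = 3 + 306*V)
x(44, -212)/C(u, -128) = 44/(3 + 306*(-128)) = 44/(3 - 39168) = 44/(-39165) = 44*(-1/39165) = -44/39165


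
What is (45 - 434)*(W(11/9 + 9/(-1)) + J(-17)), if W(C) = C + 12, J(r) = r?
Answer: 44735/9 ≈ 4970.6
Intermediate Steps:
W(C) = 12 + C
(45 - 434)*(W(11/9 + 9/(-1)) + J(-17)) = (45 - 434)*((12 + (11/9 + 9/(-1))) - 17) = -389*((12 + (11*(1/9) + 9*(-1))) - 17) = -389*((12 + (11/9 - 9)) - 17) = -389*((12 - 70/9) - 17) = -389*(38/9 - 17) = -389*(-115/9) = 44735/9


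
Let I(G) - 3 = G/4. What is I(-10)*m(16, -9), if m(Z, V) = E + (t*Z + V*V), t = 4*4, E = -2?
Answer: 335/2 ≈ 167.50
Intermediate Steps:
I(G) = 3 + G/4
t = 16
m(Z, V) = -2 + V² + 16*Z (m(Z, V) = -2 + (16*Z + V*V) = -2 + (16*Z + V²) = -2 + (V² + 16*Z) = -2 + V² + 16*Z)
I(-10)*m(16, -9) = (3 + (¼)*(-10))*(-2 + (-9)² + 16*16) = (3 - 5/2)*(-2 + 81 + 256) = (½)*335 = 335/2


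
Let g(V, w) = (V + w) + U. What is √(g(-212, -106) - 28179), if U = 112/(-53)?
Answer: I*√80054009/53 ≈ 168.82*I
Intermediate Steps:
U = -112/53 (U = 112*(-1/53) = -112/53 ≈ -2.1132)
g(V, w) = -112/53 + V + w (g(V, w) = (V + w) - 112/53 = -112/53 + V + w)
√(g(-212, -106) - 28179) = √((-112/53 - 212 - 106) - 28179) = √(-16966/53 - 28179) = √(-1510453/53) = I*√80054009/53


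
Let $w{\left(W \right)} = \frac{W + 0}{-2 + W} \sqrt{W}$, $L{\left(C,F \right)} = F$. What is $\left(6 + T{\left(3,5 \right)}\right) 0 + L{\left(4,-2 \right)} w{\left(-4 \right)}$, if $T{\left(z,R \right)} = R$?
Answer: $- \frac{8 i}{3} \approx - 2.6667 i$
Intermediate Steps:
$w{\left(W \right)} = \frac{W^{\frac{3}{2}}}{-2 + W}$ ($w{\left(W \right)} = \frac{W}{-2 + W} \sqrt{W} = \frac{W^{\frac{3}{2}}}{-2 + W}$)
$\left(6 + T{\left(3,5 \right)}\right) 0 + L{\left(4,-2 \right)} w{\left(-4 \right)} = \left(6 + 5\right) 0 - 2 \frac{\left(-4\right)^{\frac{3}{2}}}{-2 - 4} = 11 \cdot 0 - 2 \frac{\left(-8\right) i}{-6} = 0 - 2 - 8 i \left(- \frac{1}{6}\right) = 0 - 2 \frac{4 i}{3} = 0 - \frac{8 i}{3} = - \frac{8 i}{3}$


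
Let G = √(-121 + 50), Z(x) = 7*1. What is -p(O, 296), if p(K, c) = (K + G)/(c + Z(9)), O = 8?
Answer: -8/303 - I*√71/303 ≈ -0.026403 - 0.027809*I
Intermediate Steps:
Z(x) = 7
G = I*√71 (G = √(-71) = I*√71 ≈ 8.4261*I)
p(K, c) = (K + I*√71)/(7 + c) (p(K, c) = (K + I*√71)/(c + 7) = (K + I*√71)/(7 + c))
-p(O, 296) = -(8 + I*√71)/(7 + 296) = -(8 + I*√71)/303 = -(8/303 + I*√71/303) = -8/303 - I*√71/303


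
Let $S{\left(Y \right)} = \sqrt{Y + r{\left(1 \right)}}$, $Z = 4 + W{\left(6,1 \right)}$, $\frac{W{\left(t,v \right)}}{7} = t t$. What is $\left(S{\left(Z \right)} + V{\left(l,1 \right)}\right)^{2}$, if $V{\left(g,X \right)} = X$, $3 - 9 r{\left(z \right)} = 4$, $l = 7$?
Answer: $\frac{2312}{9} + \frac{14 \sqrt{47}}{3} \approx 288.88$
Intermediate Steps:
$r{\left(z \right)} = - \frac{1}{9}$ ($r{\left(z \right)} = \frac{1}{3} - \frac{4}{9} = - \frac{1}{9}$)
$W{\left(t,v \right)} = 7 t^{2}$ ($W{\left(t,v \right)} = 7 t t = 7 t^{2}$)
$Z = 256$ ($Z = 4 + 7 \cdot 6^{2} = 4 + 7 \cdot 36 = 4 + 252 = 256$)
$S{\left(Y \right)} = \sqrt{- \frac{1}{9} + Y}$ ($S{\left(Y \right)} = \sqrt{Y - \frac{1}{9}} = \sqrt{- \frac{1}{9} + Y}$)
$\left(S{\left(Z \right)} + V{\left(l,1 \right)}\right)^{2} = \left(\frac{\sqrt{-1 + 9 \cdot 256}}{3} + 1\right)^{2} = \left(\frac{\sqrt{-1 + 2304}}{3} + 1\right)^{2} = \left(\frac{\sqrt{2303}}{3} + 1\right)^{2} = \left(\frac{7 \sqrt{47}}{3} + 1\right)^{2} = \left(1 + \frac{7 \sqrt{47}}{3}\right)^{2}$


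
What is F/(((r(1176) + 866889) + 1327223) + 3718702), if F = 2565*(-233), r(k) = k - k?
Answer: -199215/1970938 ≈ -0.10108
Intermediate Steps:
r(k) = 0
F = -597645
F/(((r(1176) + 866889) + 1327223) + 3718702) = -597645/(((0 + 866889) + 1327223) + 3718702) = -597645/((866889 + 1327223) + 3718702) = -597645/(2194112 + 3718702) = -597645/5912814 = -597645*1/5912814 = -199215/1970938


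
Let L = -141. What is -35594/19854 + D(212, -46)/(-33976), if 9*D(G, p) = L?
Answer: -604515349/337279752 ≈ -1.7923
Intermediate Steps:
D(G, p) = -47/3 (D(G, p) = (⅑)*(-141) = -47/3)
-35594/19854 + D(212, -46)/(-33976) = -35594/19854 - 47/3/(-33976) = -35594*1/19854 - 47/3*(-1/33976) = -17797/9927 + 47/101928 = -604515349/337279752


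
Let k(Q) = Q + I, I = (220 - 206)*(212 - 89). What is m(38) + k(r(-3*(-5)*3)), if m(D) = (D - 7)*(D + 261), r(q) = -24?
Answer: 10967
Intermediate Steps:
m(D) = (-7 + D)*(261 + D)
I = 1722 (I = 14*123 = 1722)
k(Q) = 1722 + Q (k(Q) = Q + 1722 = 1722 + Q)
m(38) + k(r(-3*(-5)*3)) = (-1827 + 38**2 + 254*38) + (1722 - 24) = (-1827 + 1444 + 9652) + 1698 = 9269 + 1698 = 10967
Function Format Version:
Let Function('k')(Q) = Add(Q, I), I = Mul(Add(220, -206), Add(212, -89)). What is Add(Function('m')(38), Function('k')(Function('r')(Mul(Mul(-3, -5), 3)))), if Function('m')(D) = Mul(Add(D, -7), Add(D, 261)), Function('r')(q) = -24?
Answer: 10967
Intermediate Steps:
Function('m')(D) = Mul(Add(-7, D), Add(261, D))
I = 1722 (I = Mul(14, 123) = 1722)
Function('k')(Q) = Add(1722, Q) (Function('k')(Q) = Add(Q, 1722) = Add(1722, Q))
Add(Function('m')(38), Function('k')(Function('r')(Mul(Mul(-3, -5), 3)))) = Add(Add(-1827, Pow(38, 2), Mul(254, 38)), Add(1722, -24)) = Add(Add(-1827, 1444, 9652), 1698) = Add(9269, 1698) = 10967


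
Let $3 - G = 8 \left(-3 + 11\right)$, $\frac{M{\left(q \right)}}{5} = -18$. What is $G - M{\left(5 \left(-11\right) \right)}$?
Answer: $29$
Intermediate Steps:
$M{\left(q \right)} = -90$ ($M{\left(q \right)} = 5 \left(-18\right) = -90$)
$G = -61$ ($G = 3 - 8 \left(-3 + 11\right) = 3 - 8 \cdot 8 = 3 - 64 = -61$)
$G - M{\left(5 \left(-11\right) \right)} = -61 - -90 = -61 + 90 = 29$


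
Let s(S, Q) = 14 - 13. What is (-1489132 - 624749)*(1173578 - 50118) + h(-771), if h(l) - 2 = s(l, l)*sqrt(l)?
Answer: -2374860748258 + I*sqrt(771) ≈ -2.3749e+12 + 27.767*I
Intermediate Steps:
s(S, Q) = 1
h(l) = 2 + sqrt(l) (h(l) = 2 + 1*sqrt(l) = 2 + sqrt(l))
(-1489132 - 624749)*(1173578 - 50118) + h(-771) = (-1489132 - 624749)*(1173578 - 50118) + (2 + sqrt(-771)) = -2113881*1123460 + (2 + I*sqrt(771)) = -2374860748260 + (2 + I*sqrt(771)) = -2374860748258 + I*sqrt(771)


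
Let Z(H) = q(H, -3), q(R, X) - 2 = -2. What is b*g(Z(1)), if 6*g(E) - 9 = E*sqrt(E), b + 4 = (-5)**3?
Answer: -387/2 ≈ -193.50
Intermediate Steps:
b = -129 (b = -4 + (-5)**3 = -4 - 125 = -129)
q(R, X) = 0 (q(R, X) = 2 - 2 = 0)
Z(H) = 0
g(E) = 3/2 + E**(3/2)/6 (g(E) = 3/2 + (E*sqrt(E))/6 = 3/2 + E**(3/2)/6)
b*g(Z(1)) = -129*(3/2 + 0**(3/2)/6) = -129*(3/2 + (1/6)*0) = -129*(3/2 + 0) = -129*3/2 = -387/2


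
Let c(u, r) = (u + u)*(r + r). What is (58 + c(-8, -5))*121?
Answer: 26378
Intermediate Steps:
c(u, r) = 4*r*u (c(u, r) = (2*u)*(2*r) = 4*r*u)
(58 + c(-8, -5))*121 = (58 + 4*(-5)*(-8))*121 = (58 + 160)*121 = 218*121 = 26378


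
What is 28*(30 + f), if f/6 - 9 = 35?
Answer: 8232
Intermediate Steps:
f = 264 (f = 54 + 6*35 = 54 + 210 = 264)
28*(30 + f) = 28*(30 + 264) = 28*294 = 8232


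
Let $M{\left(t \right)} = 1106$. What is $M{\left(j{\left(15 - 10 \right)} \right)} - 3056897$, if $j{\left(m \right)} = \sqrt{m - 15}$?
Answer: $-3055791$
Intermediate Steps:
$j{\left(m \right)} = \sqrt{-15 + m}$
$M{\left(j{\left(15 - 10 \right)} \right)} - 3056897 = 1106 - 3056897 = -3055791$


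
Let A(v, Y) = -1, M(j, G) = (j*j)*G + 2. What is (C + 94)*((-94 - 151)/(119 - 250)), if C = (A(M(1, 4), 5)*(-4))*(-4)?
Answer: 19110/131 ≈ 145.88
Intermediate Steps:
M(j, G) = 2 + G*j² (M(j, G) = j²*G + 2 = G*j² + 2 = 2 + G*j²)
C = -16 (C = -1*(-4)*(-4) = 4*(-4) = -16)
(C + 94)*((-94 - 151)/(119 - 250)) = (-16 + 94)*((-94 - 151)/(119 - 250)) = 78*(-245/(-131)) = 78*(-245*(-1/131)) = 78*(245/131) = 19110/131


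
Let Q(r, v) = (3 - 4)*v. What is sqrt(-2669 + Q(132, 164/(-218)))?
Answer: I*sqrt(31701451)/109 ≈ 51.655*I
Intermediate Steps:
Q(r, v) = -v
sqrt(-2669 + Q(132, 164/(-218))) = sqrt(-2669 - 164/(-218)) = sqrt(-2669 - 164*(-1)/218) = sqrt(-2669 - 1*(-82/109)) = sqrt(-2669 + 82/109) = sqrt(-290839/109) = I*sqrt(31701451)/109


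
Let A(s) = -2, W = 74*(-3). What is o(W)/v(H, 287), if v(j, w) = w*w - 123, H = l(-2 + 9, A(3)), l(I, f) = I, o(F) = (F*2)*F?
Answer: 49284/41123 ≈ 1.1985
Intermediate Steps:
W = -222
o(F) = 2*F**2 (o(F) = (2*F)*F = 2*F**2)
H = 7 (H = -2 + 9 = 7)
v(j, w) = -123 + w**2 (v(j, w) = w**2 - 123 = -123 + w**2)
o(W)/v(H, 287) = (2*(-222)**2)/(-123 + 287**2) = (2*49284)/(-123 + 82369) = 98568/82246 = 98568*(1/82246) = 49284/41123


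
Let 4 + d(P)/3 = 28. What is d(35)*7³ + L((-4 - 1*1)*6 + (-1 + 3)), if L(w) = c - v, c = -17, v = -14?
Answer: 24693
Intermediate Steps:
d(P) = 72 (d(P) = -12 + 3*28 = -12 + 84 = 72)
L(w) = -3 (L(w) = -17 - 1*(-14) = -17 + 14 = -3)
d(35)*7³ + L((-4 - 1*1)*6 + (-1 + 3)) = 72*7³ - 3 = 72*343 - 3 = 24696 - 3 = 24693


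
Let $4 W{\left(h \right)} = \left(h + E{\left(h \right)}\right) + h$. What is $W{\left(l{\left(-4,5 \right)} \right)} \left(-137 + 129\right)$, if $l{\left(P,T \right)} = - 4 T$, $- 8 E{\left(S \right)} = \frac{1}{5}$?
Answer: $\frac{1601}{20} \approx 80.05$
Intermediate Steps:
$E{\left(S \right)} = - \frac{1}{40}$ ($E{\left(S \right)} = - \frac{1}{8 \cdot 5} = \left(- \frac{1}{8}\right) \frac{1}{5} = - \frac{1}{40}$)
$W{\left(h \right)} = - \frac{1}{160} + \frac{h}{2}$ ($W{\left(h \right)} = \frac{\left(h - \frac{1}{40}\right) + h}{4} = \frac{\left(- \frac{1}{40} + h\right) + h}{4} = \frac{- \frac{1}{40} + 2 h}{4} = - \frac{1}{160} + \frac{h}{2}$)
$W{\left(l{\left(-4,5 \right)} \right)} \left(-137 + 129\right) = \left(- \frac{1}{160} + \frac{\left(-4\right) 5}{2}\right) \left(-137 + 129\right) = \left(- \frac{1}{160} + \frac{1}{2} \left(-20\right)\right) \left(-8\right) = \left(- \frac{1}{160} - 10\right) \left(-8\right) = \left(- \frac{1601}{160}\right) \left(-8\right) = \frac{1601}{20}$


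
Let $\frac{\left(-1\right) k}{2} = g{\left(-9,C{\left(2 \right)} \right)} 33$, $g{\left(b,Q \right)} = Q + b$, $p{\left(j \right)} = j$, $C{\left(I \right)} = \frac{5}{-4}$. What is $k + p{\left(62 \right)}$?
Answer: $\frac{1477}{2} \approx 738.5$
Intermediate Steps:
$C{\left(I \right)} = - \frac{5}{4}$ ($C{\left(I \right)} = 5 \left(- \frac{1}{4}\right) = - \frac{5}{4}$)
$k = \frac{1353}{2}$ ($k = - 2 \left(- \frac{5}{4} - 9\right) 33 = - 2 \left(\left(- \frac{41}{4}\right) 33\right) = \left(-2\right) \left(- \frac{1353}{4}\right) = \frac{1353}{2} \approx 676.5$)
$k + p{\left(62 \right)} = \frac{1353}{2} + 62 = \frac{1477}{2}$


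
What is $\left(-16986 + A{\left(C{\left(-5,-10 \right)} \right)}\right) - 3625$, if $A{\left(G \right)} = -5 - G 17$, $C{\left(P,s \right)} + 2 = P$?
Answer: $-20497$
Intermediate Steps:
$C{\left(P,s \right)} = -2 + P$
$A{\left(G \right)} = -5 - 17 G$
$\left(-16986 + A{\left(C{\left(-5,-10 \right)} \right)}\right) - 3625 = \left(-16986 - \left(5 + 17 \left(-2 - 5\right)\right)\right) - 3625 = \left(-16986 - -114\right) - 3625 = \left(-16986 + \left(-5 + 119\right)\right) - 3625 = \left(-16986 + 114\right) - 3625 = -16872 - 3625 = -20497$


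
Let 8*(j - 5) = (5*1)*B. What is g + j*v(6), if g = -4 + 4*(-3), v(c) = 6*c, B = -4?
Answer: 74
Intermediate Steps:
g = -16 (g = -4 - 12 = -16)
j = 5/2 (j = 5 + ((5*1)*(-4))/8 = 5 + (5*(-4))/8 = 5 + (⅛)*(-20) = 5 - 5/2 = 5/2 ≈ 2.5000)
g + j*v(6) = -16 + 5*(6*6)/2 = -16 + (5/2)*36 = -16 + 90 = 74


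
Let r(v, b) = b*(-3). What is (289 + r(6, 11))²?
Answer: 65536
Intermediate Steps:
r(v, b) = -3*b
(289 + r(6, 11))² = (289 - 3*11)² = (289 - 33)² = 256² = 65536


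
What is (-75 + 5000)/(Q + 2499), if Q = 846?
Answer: 985/669 ≈ 1.4723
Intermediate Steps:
(-75 + 5000)/(Q + 2499) = (-75 + 5000)/(846 + 2499) = 4925/3345 = 4925*(1/3345) = 985/669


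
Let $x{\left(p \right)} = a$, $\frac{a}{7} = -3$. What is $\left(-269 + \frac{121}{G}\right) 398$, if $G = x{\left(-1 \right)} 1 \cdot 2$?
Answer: $- \frac{2272381}{21} \approx -1.0821 \cdot 10^{5}$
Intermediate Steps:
$a = -21$ ($a = 7 \left(-3\right) = -21$)
$x{\left(p \right)} = -21$
$G = -42$ ($G = \left(-21\right) 1 \cdot 2 = \left(-21\right) 2 = -42$)
$\left(-269 + \frac{121}{G}\right) 398 = \left(-269 + \frac{121}{-42}\right) 398 = \left(-269 + 121 \left(- \frac{1}{42}\right)\right) 398 = \left(-269 - \frac{121}{42}\right) 398 = \left(- \frac{11419}{42}\right) 398 = - \frac{2272381}{21}$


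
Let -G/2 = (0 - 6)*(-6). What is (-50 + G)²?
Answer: 14884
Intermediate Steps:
G = -72 (G = -2*(0 - 6)*(-6) = -(-12)*(-6) = -2*36 = -72)
(-50 + G)² = (-50 - 72)² = (-122)² = 14884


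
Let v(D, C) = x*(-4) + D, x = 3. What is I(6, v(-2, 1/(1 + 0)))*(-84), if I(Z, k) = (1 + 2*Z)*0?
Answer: 0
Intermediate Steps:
v(D, C) = -12 + D (v(D, C) = 3*(-4) + D = -12 + D)
I(Z, k) = 0
I(6, v(-2, 1/(1 + 0)))*(-84) = 0*(-84) = 0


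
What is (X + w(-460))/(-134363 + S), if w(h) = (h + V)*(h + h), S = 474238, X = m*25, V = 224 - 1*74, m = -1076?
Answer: 10332/13595 ≈ 0.75998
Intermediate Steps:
V = 150 (V = 224 - 74 = 150)
X = -26900 (X = -1076*25 = -26900)
w(h) = 2*h*(150 + h) (w(h) = (h + 150)*(h + h) = (150 + h)*(2*h) = 2*h*(150 + h))
(X + w(-460))/(-134363 + S) = (-26900 + 2*(-460)*(150 - 460))/(-134363 + 474238) = (-26900 + 2*(-460)*(-310))/339875 = (-26900 + 285200)*(1/339875) = 258300*(1/339875) = 10332/13595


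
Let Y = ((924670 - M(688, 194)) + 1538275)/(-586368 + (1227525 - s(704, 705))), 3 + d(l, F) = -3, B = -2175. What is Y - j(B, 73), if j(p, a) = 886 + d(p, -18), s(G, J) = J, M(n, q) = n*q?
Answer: -187089429/213484 ≈ -876.36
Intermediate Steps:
d(l, F) = -6 (d(l, F) = -3 - 3 = -6)
j(p, a) = 880 (j(p, a) = 886 - 6 = 880)
Y = 776491/213484 (Y = ((924670 - 688*194) + 1538275)/(-586368 + (1227525 - 1*705)) = ((924670 - 1*133472) + 1538275)/(-586368 + (1227525 - 705)) = ((924670 - 133472) + 1538275)/(-586368 + 1226820) = (791198 + 1538275)/640452 = 2329473*(1/640452) = 776491/213484 ≈ 3.6372)
Y - j(B, 73) = 776491/213484 - 1*880 = 776491/213484 - 880 = -187089429/213484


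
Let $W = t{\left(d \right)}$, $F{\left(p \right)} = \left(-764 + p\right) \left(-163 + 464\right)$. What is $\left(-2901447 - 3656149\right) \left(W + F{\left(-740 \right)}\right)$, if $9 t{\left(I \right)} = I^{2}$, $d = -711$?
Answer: $2600316329860$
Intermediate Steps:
$t{\left(I \right)} = \frac{I^{2}}{9}$
$F{\left(p \right)} = -229964 + 301 p$ ($F{\left(p \right)} = \left(-764 + p\right) 301 = -229964 + 301 p$)
$W = 56169$ ($W = \frac{\left(-711\right)^{2}}{9} = \frac{1}{9} \cdot 505521 = 56169$)
$\left(-2901447 - 3656149\right) \left(W + F{\left(-740 \right)}\right) = \left(-2901447 - 3656149\right) \left(56169 + \left(-229964 + 301 \left(-740\right)\right)\right) = - 6557596 \left(56169 - 452704\right) = \left(-6557596\right) \left(-396535\right) = 2600316329860$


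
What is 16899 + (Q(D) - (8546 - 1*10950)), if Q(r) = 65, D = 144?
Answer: 19368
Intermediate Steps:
16899 + (Q(D) - (8546 - 1*10950)) = 16899 + (65 - (8546 - 1*10950)) = 16899 + (65 - (8546 - 10950)) = 16899 + (65 - 1*(-2404)) = 16899 + (65 + 2404) = 16899 + 2469 = 19368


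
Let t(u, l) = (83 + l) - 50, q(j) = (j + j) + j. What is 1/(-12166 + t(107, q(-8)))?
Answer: -1/12157 ≈ -8.2257e-5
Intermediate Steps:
q(j) = 3*j (q(j) = 2*j + j = 3*j)
t(u, l) = 33 + l
1/(-12166 + t(107, q(-8))) = 1/(-12166 + (33 + 3*(-8))) = 1/(-12166 + (33 - 24)) = 1/(-12166 + 9) = 1/(-12157) = -1/12157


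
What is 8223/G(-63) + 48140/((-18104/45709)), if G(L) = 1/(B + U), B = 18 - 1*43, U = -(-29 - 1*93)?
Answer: 3059970091/4526 ≈ 6.7609e+5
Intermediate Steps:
U = 122 (U = -(-29 - 93) = -1*(-122) = 122)
B = -25 (B = 18 - 43 = -25)
G(L) = 1/97 (G(L) = 1/(-25 + 122) = 1/97)
8223/G(-63) + 48140/((-18104/45709)) = 8223/(1/97) + 48140/((-18104/45709)) = 8223*97 + 48140/((-18104*1/45709)) = 797631 + 48140/(-18104/45709) = 797631 + 48140*(-45709/18104) = 797631 - 550107815/4526 = 3059970091/4526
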